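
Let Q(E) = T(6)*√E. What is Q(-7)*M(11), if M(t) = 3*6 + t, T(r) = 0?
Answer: 0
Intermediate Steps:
M(t) = 18 + t
Q(E) = 0 (Q(E) = 0*√E = 0)
Q(-7)*M(11) = 0*(18 + 11) = 0*29 = 0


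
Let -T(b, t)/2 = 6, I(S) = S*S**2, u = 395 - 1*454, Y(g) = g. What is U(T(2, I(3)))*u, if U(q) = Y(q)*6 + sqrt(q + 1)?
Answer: 4248 - 59*I*sqrt(11) ≈ 4248.0 - 195.68*I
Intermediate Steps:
u = -59 (u = 395 - 454 = -59)
I(S) = S**3
T(b, t) = -12 (T(b, t) = -2*6 = -12)
U(q) = sqrt(1 + q) + 6*q (U(q) = q*6 + sqrt(q + 1) = 6*q + sqrt(1 + q) = sqrt(1 + q) + 6*q)
U(T(2, I(3)))*u = (sqrt(1 - 12) + 6*(-12))*(-59) = (sqrt(-11) - 72)*(-59) = (I*sqrt(11) - 72)*(-59) = (-72 + I*sqrt(11))*(-59) = 4248 - 59*I*sqrt(11)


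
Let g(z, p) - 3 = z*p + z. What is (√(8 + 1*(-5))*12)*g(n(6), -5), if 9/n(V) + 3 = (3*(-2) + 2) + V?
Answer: 468*√3 ≈ 810.60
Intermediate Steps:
n(V) = 9/(-7 + V) (n(V) = 9/(-3 + ((3*(-2) + 2) + V)) = 9/(-3 + ((-6 + 2) + V)) = 9/(-3 + (-4 + V)) = 9/(-7 + V))
g(z, p) = 3 + z + p*z (g(z, p) = 3 + (z*p + z) = 3 + (p*z + z) = 3 + (z + p*z) = 3 + z + p*z)
(√(8 + 1*(-5))*12)*g(n(6), -5) = (√(8 + 1*(-5))*12)*(3 + 9/(-7 + 6) - 45/(-7 + 6)) = (√(8 - 5)*12)*(3 + 9/(-1) - 45/(-1)) = (√3*12)*(3 + 9*(-1) - 45*(-1)) = (12*√3)*(3 - 9 - 5*(-9)) = (12*√3)*(3 - 9 + 45) = (12*√3)*39 = 468*√3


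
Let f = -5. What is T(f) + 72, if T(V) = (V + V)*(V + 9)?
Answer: 32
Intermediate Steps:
T(V) = 2*V*(9 + V) (T(V) = (2*V)*(9 + V) = 2*V*(9 + V))
T(f) + 72 = 2*(-5)*(9 - 5) + 72 = 2*(-5)*4 + 72 = -40 + 72 = 32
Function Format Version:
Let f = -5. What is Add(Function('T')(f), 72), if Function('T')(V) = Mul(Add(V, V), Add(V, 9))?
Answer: 32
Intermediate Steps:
Function('T')(V) = Mul(2, V, Add(9, V)) (Function('T')(V) = Mul(Mul(2, V), Add(9, V)) = Mul(2, V, Add(9, V)))
Add(Function('T')(f), 72) = Add(Mul(2, -5, Add(9, -5)), 72) = Add(Mul(2, -5, 4), 72) = Add(-40, 72) = 32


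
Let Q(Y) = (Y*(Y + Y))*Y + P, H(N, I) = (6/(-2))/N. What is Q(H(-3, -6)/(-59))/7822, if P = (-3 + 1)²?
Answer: 410757/803237269 ≈ 0.00051138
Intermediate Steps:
H(N, I) = -3/N (H(N, I) = (6*(-½))/N = -3/N)
P = 4 (P = (-2)² = 4)
Q(Y) = 4 + 2*Y³ (Q(Y) = (Y*(Y + Y))*Y + 4 = (Y*(2*Y))*Y + 4 = (2*Y²)*Y + 4 = 2*Y³ + 4 = 4 + 2*Y³)
Q(H(-3, -6)/(-59))/7822 = (4 + 2*(-3/(-3)/(-59))³)/7822 = (4 + 2*(-3*(-⅓)*(-1/59))³)*(1/7822) = (4 + 2*(1*(-1/59))³)*(1/7822) = (4 + 2*(-1/59)³)*(1/7822) = (4 + 2*(-1/205379))*(1/7822) = (4 - 2/205379)*(1/7822) = (821514/205379)*(1/7822) = 410757/803237269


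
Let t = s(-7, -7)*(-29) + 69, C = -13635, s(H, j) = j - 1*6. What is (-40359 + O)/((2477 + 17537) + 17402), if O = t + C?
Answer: -13387/9354 ≈ -1.4312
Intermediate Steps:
s(H, j) = -6 + j (s(H, j) = j - 6 = -6 + j)
t = 446 (t = (-6 - 7)*(-29) + 69 = -13*(-29) + 69 = 377 + 69 = 446)
O = -13189 (O = 446 - 13635 = -13189)
(-40359 + O)/((2477 + 17537) + 17402) = (-40359 - 13189)/((2477 + 17537) + 17402) = -53548/(20014 + 17402) = -53548/37416 = -53548*1/37416 = -13387/9354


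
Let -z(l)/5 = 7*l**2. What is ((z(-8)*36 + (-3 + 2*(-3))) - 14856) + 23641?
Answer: -71864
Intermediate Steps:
z(l) = -35*l**2
((z(-8)*36 + (-3 + 2*(-3))) - 14856) + 23641 = ((-35*(-8)**2*36 + (-3 + 2*(-3))) - 14856) + 23641 = ((-35*64*36 + (-3 - 6)) - 14856) + 23641 = ((-2240*36 - 9) - 14856) + 23641 = ((-80640 - 9) - 14856) + 23641 = (-80649 - 14856) + 23641 = -95505 + 23641 = -71864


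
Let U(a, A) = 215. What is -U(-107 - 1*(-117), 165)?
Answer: -215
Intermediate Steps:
-U(-107 - 1*(-117), 165) = -1*215 = -215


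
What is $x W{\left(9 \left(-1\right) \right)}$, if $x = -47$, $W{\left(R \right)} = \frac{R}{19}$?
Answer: $\frac{423}{19} \approx 22.263$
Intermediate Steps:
$W{\left(R \right)} = \frac{R}{19}$ ($W{\left(R \right)} = R \frac{1}{19} = \frac{R}{19}$)
$x W{\left(9 \left(-1\right) \right)} = - 47 \frac{9 \left(-1\right)}{19} = - 47 \cdot \frac{1}{19} \left(-9\right) = \left(-47\right) \left(- \frac{9}{19}\right) = \frac{423}{19}$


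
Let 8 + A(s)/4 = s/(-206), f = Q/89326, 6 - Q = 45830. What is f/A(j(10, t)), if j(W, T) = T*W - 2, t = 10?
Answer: 589984/38990799 ≈ 0.015131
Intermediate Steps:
Q = -45824 (Q = 6 - 1*45830 = 6 - 45830 = -45824)
j(W, T) = -2 + T*W
f = -22912/44663 (f = -45824/89326 = -45824*1/89326 = -22912/44663 ≈ -0.51300)
A(s) = -32 - 2*s/103 (A(s) = -32 + 4*(s/(-206)) = -32 + 4*(s*(-1/206)) = -32 + 4*(-s/206) = -32 - 2*s/103)
f/A(j(10, t)) = -22912/(44663*(-32 - 2*(-2 + 10*10)/103)) = -22912/(44663*(-32 - 2*(-2 + 100)/103)) = -22912/(44663*(-32 - 2/103*98)) = -22912/(44663*(-32 - 196/103)) = -22912/(44663*(-3492/103)) = -22912/44663*(-103/3492) = 589984/38990799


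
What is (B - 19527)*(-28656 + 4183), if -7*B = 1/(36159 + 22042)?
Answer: 194693397219770/407407 ≈ 4.7788e+8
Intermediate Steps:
B = -1/407407 (B = -1/(7*(36159 + 22042)) = -⅐/58201 = -⅐*1/58201 = -1/407407 ≈ -2.4545e-6)
(B - 19527)*(-28656 + 4183) = (-1/407407 - 19527)*(-28656 + 4183) = -7955436490/407407*(-24473) = 194693397219770/407407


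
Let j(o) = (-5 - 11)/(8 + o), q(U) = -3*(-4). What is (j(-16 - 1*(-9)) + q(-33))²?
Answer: 16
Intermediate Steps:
q(U) = 12
j(o) = -16/(8 + o)
(j(-16 - 1*(-9)) + q(-33))² = (-16/(8 + (-16 - 1*(-9))) + 12)² = (-16/(8 + (-16 + 9)) + 12)² = (-16/(8 - 7) + 12)² = (-16/1 + 12)² = (-16*1 + 12)² = (-16 + 12)² = (-4)² = 16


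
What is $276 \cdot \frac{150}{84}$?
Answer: $\frac{3450}{7} \approx 492.86$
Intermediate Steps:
$276 \cdot \frac{150}{84} = 276 \cdot 150 \cdot \frac{1}{84} = 276 \cdot \frac{25}{14} = \frac{3450}{7}$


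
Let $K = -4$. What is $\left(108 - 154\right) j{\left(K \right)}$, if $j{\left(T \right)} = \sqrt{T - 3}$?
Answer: $- 46 i \sqrt{7} \approx - 121.7 i$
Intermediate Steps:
$j{\left(T \right)} = \sqrt{-3 + T}$
$\left(108 - 154\right) j{\left(K \right)} = \left(108 - 154\right) \sqrt{-3 - 4} = - 46 \sqrt{-7} = - 46 i \sqrt{7}$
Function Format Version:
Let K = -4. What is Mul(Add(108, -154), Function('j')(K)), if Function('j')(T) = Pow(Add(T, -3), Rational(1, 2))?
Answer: Mul(-46, I, Pow(7, Rational(1, 2))) ≈ Mul(-121.70, I)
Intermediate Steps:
Function('j')(T) = Pow(Add(-3, T), Rational(1, 2))
Mul(Add(108, -154), Function('j')(K)) = Mul(Add(108, -154), Pow(Add(-3, -4), Rational(1, 2))) = Mul(-46, Pow(-7, Rational(1, 2))) = Mul(-46, Mul(I, Pow(7, Rational(1, 2)))) = Mul(-46, I, Pow(7, Rational(1, 2)))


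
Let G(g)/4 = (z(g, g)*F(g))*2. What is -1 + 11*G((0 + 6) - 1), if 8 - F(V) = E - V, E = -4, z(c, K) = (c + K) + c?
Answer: 22439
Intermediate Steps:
z(c, K) = K + 2*c (z(c, K) = (K + c) + c = K + 2*c)
F(V) = 12 + V (F(V) = 8 - (-4 - V) = 8 + (4 + V) = 12 + V)
G(g) = 24*g*(12 + g) (G(g) = 4*(((g + 2*g)*(12 + g))*2) = 4*(((3*g)*(12 + g))*2) = 4*((3*g*(12 + g))*2) = 4*(6*g*(12 + g)) = 24*g*(12 + g))
-1 + 11*G((0 + 6) - 1) = -1 + 11*(24*((0 + 6) - 1)*(12 + ((0 + 6) - 1))) = -1 + 11*(24*(6 - 1)*(12 + (6 - 1))) = -1 + 11*(24*5*(12 + 5)) = -1 + 11*(24*5*17) = -1 + 11*2040 = -1 + 22440 = 22439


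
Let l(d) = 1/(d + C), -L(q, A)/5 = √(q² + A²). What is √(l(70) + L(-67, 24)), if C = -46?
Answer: √(6 - 720*√5065)/12 ≈ 18.863*I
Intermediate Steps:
L(q, A) = -5*√(A² + q²) (L(q, A) = -5*√(q² + A²) = -5*√(A² + q²))
l(d) = 1/(-46 + d) (l(d) = 1/(d - 46) = 1/(-46 + d))
√(l(70) + L(-67, 24)) = √(1/(-46 + 70) - 5*√(24² + (-67)²)) = √(1/24 - 5*√(576 + 4489)) = √(1/24 - 5*√5065)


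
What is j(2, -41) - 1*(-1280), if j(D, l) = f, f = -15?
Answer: 1265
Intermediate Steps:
j(D, l) = -15
j(2, -41) - 1*(-1280) = -15 - 1*(-1280) = -15 + 1280 = 1265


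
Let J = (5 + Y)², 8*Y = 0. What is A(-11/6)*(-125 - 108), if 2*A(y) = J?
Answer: -5825/2 ≈ -2912.5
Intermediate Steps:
Y = 0 (Y = (⅛)*0 = 0)
J = 25 (J = (5 + 0)² = 5² = 25)
A(y) = 25/2 (A(y) = (½)*25 = 25/2)
A(-11/6)*(-125 - 108) = 25*(-125 - 108)/2 = (25/2)*(-233) = -5825/2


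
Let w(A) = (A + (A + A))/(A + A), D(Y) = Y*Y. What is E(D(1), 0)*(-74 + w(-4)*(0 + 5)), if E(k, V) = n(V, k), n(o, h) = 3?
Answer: -399/2 ≈ -199.50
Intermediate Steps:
D(Y) = Y**2
w(A) = 3/2 (w(A) = (A + 2*A)/((2*A)) = (3*A)*(1/(2*A)) = 3/2)
E(k, V) = 3
E(D(1), 0)*(-74 + w(-4)*(0 + 5)) = 3*(-74 + 3*(0 + 5)/2) = 3*(-74 + (3/2)*5) = 3*(-74 + 15/2) = 3*(-133/2) = -399/2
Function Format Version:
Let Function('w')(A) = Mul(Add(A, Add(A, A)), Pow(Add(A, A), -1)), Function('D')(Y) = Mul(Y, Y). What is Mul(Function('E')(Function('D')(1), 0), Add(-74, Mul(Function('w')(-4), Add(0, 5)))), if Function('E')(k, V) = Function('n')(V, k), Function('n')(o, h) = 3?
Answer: Rational(-399, 2) ≈ -199.50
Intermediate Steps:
Function('D')(Y) = Pow(Y, 2)
Function('w')(A) = Rational(3, 2) (Function('w')(A) = Mul(Add(A, Mul(2, A)), Pow(Mul(2, A), -1)) = Mul(Mul(3, A), Mul(Rational(1, 2), Pow(A, -1))) = Rational(3, 2))
Function('E')(k, V) = 3
Mul(Function('E')(Function('D')(1), 0), Add(-74, Mul(Function('w')(-4), Add(0, 5)))) = Mul(3, Add(-74, Mul(Rational(3, 2), Add(0, 5)))) = Mul(3, Add(-74, Mul(Rational(3, 2), 5))) = Mul(3, Add(-74, Rational(15, 2))) = Mul(3, Rational(-133, 2)) = Rational(-399, 2)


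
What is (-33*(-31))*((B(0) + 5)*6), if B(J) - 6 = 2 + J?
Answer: 79794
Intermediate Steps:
B(J) = 8 + J (B(J) = 6 + (2 + J) = 8 + J)
(-33*(-31))*((B(0) + 5)*6) = (-33*(-31))*(((8 + 0) + 5)*6) = 1023*((8 + 5)*6) = 1023*(13*6) = 1023*78 = 79794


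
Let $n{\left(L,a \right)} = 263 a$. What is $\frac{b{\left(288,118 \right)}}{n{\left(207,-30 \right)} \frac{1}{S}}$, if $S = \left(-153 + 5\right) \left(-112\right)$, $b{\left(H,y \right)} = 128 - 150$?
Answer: $\frac{182336}{3945} \approx 46.22$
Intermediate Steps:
$b{\left(H,y \right)} = -22$ ($b{\left(H,y \right)} = 128 - 150 = -22$)
$S = 16576$ ($S = \left(-148\right) \left(-112\right) = 16576$)
$\frac{b{\left(288,118 \right)}}{n{\left(207,-30 \right)} \frac{1}{S}} = - \frac{22}{263 \left(-30\right) \frac{1}{16576}} = - \frac{22}{\left(-7890\right) \frac{1}{16576}} = - \frac{22}{- \frac{3945}{8288}} = \left(-22\right) \left(- \frac{8288}{3945}\right) = \frac{182336}{3945}$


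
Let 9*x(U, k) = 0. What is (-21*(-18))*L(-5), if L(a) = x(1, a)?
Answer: 0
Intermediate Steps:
x(U, k) = 0 (x(U, k) = (⅑)*0 = 0)
L(a) = 0
(-21*(-18))*L(-5) = -21*(-18)*0 = 378*0 = 0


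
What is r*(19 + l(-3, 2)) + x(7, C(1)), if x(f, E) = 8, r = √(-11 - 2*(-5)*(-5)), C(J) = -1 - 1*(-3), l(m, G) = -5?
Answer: 8 + 14*I*√61 ≈ 8.0 + 109.34*I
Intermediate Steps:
C(J) = 2 (C(J) = -1 + 3 = 2)
r = I*√61 (r = √(-11 + 10*(-5)) = √(-11 - 50) = √(-61) = I*√61 ≈ 7.8102*I)
r*(19 + l(-3, 2)) + x(7, C(1)) = (I*√61)*(19 - 5) + 8 = (I*√61)*14 + 8 = 14*I*√61 + 8 = 8 + 14*I*√61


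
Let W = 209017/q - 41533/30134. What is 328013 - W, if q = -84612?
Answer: 418171952703289/1274849004 ≈ 3.2802e+5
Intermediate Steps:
W = -4906354237/1274849004 (W = 209017/(-84612) - 41533/30134 = 209017*(-1/84612) - 41533*1/30134 = -209017/84612 - 41533/30134 = -4906354237/1274849004 ≈ -3.8486)
328013 - W = 328013 - 1*(-4906354237/1274849004) = 328013 + 4906354237/1274849004 = 418171952703289/1274849004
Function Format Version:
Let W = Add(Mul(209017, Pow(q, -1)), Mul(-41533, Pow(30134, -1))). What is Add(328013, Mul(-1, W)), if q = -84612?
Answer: Rational(418171952703289, 1274849004) ≈ 3.2802e+5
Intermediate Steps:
W = Rational(-4906354237, 1274849004) (W = Add(Mul(209017, Pow(-84612, -1)), Mul(-41533, Pow(30134, -1))) = Add(Mul(209017, Rational(-1, 84612)), Mul(-41533, Rational(1, 30134))) = Add(Rational(-209017, 84612), Rational(-41533, 30134)) = Rational(-4906354237, 1274849004) ≈ -3.8486)
Add(328013, Mul(-1, W)) = Add(328013, Mul(-1, Rational(-4906354237, 1274849004))) = Add(328013, Rational(4906354237, 1274849004)) = Rational(418171952703289, 1274849004)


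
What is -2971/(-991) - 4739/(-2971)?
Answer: 13523190/2944261 ≈ 4.5931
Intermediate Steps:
-2971/(-991) - 4739/(-2971) = -2971*(-1/991) - 4739*(-1/2971) = 2971/991 + 4739/2971 = 13523190/2944261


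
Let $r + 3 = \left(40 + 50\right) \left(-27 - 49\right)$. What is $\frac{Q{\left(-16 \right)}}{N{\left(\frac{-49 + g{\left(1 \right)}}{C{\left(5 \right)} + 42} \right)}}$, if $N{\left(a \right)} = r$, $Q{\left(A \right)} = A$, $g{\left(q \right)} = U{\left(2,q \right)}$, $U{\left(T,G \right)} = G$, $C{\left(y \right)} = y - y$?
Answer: $\frac{16}{6843} \approx 0.0023382$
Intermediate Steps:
$C{\left(y \right)} = 0$
$g{\left(q \right)} = q$
$r = -6843$ ($r = -3 + \left(40 + 50\right) \left(-27 - 49\right) = -3 + 90 \left(-76\right) = -3 - 6840 = -6843$)
$N{\left(a \right)} = -6843$
$\frac{Q{\left(-16 \right)}}{N{\left(\frac{-49 + g{\left(1 \right)}}{C{\left(5 \right)} + 42} \right)}} = - \frac{16}{-6843} = \left(-16\right) \left(- \frac{1}{6843}\right) = \frac{16}{6843}$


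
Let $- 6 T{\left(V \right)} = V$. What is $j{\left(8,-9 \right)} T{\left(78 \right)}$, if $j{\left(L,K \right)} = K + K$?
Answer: $234$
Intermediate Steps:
$j{\left(L,K \right)} = 2 K$
$T{\left(V \right)} = - \frac{V}{6}$
$j{\left(8,-9 \right)} T{\left(78 \right)} = 2 \left(-9\right) \left(\left(- \frac{1}{6}\right) 78\right) = \left(-18\right) \left(-13\right) = 234$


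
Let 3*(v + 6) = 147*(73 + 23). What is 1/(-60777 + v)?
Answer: -1/56079 ≈ -1.7832e-5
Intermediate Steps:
v = 4698 (v = -6 + (147*(73 + 23))/3 = -6 + (147*96)/3 = -6 + (⅓)*14112 = -6 + 4704 = 4698)
1/(-60777 + v) = 1/(-60777 + 4698) = 1/(-56079) = -1/56079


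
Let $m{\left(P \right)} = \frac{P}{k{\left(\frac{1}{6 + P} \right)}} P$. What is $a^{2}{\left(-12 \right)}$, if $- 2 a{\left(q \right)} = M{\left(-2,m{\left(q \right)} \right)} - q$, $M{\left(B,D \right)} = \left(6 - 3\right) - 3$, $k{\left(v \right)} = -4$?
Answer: $36$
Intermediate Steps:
$m{\left(P \right)} = - \frac{P^{2}}{4}$ ($m{\left(P \right)} = \frac{P}{-4} P = P \left(- \frac{1}{4}\right) P = - \frac{P}{4} P = - \frac{P^{2}}{4}$)
$M{\left(B,D \right)} = 0$ ($M{\left(B,D \right)} = 3 - 3 = 0$)
$a{\left(q \right)} = \frac{q}{2}$ ($a{\left(q \right)} = - \frac{0 - q}{2} = - \frac{\left(-1\right) q}{2} = \frac{q}{2}$)
$a^{2}{\left(-12 \right)} = \left(\frac{1}{2} \left(-12\right)\right)^{2} = \left(-6\right)^{2} = 36$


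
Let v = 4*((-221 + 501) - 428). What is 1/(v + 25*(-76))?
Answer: -1/2492 ≈ -0.00040128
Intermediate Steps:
v = -592 (v = 4*(280 - 428) = 4*(-148) = -592)
1/(v + 25*(-76)) = 1/(-592 + 25*(-76)) = 1/(-592 - 1900) = 1/(-2492) = -1/2492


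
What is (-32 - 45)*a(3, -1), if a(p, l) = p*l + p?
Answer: 0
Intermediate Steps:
a(p, l) = p + l*p (a(p, l) = l*p + p = p + l*p)
(-32 - 45)*a(3, -1) = (-32 - 45)*(3*(1 - 1)) = -231*0 = -77*0 = 0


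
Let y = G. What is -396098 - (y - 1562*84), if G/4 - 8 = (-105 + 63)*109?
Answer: -246610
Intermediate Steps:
G = -18280 (G = 32 + 4*((-105 + 63)*109) = 32 + 4*(-42*109) = 32 + 4*(-4578) = 32 - 18312 = -18280)
y = -18280
-396098 - (y - 1562*84) = -396098 - (-18280 - 1562*84) = -396098 - (-18280 - 131208) = -396098 - 1*(-149488) = -396098 + 149488 = -246610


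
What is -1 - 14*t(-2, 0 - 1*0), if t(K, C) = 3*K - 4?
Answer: 139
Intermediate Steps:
t(K, C) = -4 + 3*K
-1 - 14*t(-2, 0 - 1*0) = -1 - 14*(-4 + 3*(-2)) = -1 - 14*(-4 - 6) = -1 - 14*(-10) = -1 + 140 = 139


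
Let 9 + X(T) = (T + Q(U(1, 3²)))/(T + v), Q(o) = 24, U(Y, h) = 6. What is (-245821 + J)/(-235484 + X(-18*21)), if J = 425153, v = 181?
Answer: -35328404/46391767 ≈ -0.76152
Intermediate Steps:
X(T) = -9 + (24 + T)/(181 + T) (X(T) = -9 + (T + 24)/(T + 181) = -9 + (24 + T)/(181 + T))
(-245821 + J)/(-235484 + X(-18*21)) = (-245821 + 425153)/(-235484 + (-1605 - (-144)*21)/(181 - 18*21)) = 179332/(-235484 + (-1605 - 8*(-378))/(181 - 378)) = 179332/(-235484 + (-1605 + 3024)/(-197)) = 179332/(-235484 - 1/197*1419) = 179332/(-235484 - 1419/197) = 179332/(-46391767/197) = 179332*(-197/46391767) = -35328404/46391767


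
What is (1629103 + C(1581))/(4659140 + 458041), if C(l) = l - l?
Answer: 1629103/5117181 ≈ 0.31836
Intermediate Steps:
C(l) = 0
(1629103 + C(1581))/(4659140 + 458041) = (1629103 + 0)/(4659140 + 458041) = 1629103/5117181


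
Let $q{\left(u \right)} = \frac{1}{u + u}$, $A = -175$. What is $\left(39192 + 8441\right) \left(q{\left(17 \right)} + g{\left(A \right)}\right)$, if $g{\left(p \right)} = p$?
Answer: $- \frac{283368717}{34} \approx -8.3344 \cdot 10^{6}$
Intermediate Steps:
$q{\left(u \right)} = \frac{1}{2 u}$
$\left(39192 + 8441\right) \left(q{\left(17 \right)} + g{\left(A \right)}\right) = \left(39192 + 8441\right) \left(\frac{1}{2 \cdot 17} - 175\right) = 47633 \left(\frac{1}{2} \cdot \frac{1}{17} - 175\right) = 47633 \left(\frac{1}{34} - 175\right) = 47633 \left(- \frac{5949}{34}\right) = - \frac{283368717}{34}$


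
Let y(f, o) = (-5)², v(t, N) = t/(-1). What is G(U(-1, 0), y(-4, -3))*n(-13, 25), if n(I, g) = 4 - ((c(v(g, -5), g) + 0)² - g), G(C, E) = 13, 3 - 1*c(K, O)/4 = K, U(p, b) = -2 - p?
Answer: -162695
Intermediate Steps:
v(t, N) = -t (v(t, N) = t*(-1) = -t)
c(K, O) = 12 - 4*K
y(f, o) = 25
n(I, g) = 4 + g - (12 + 4*g)² (n(I, g) = 4 - (((12 - (-4)*g) + 0)² - g) = 4 - (((12 + 4*g) + 0)² - g) = 4 - ((12 + 4*g)² - g) = 4 + (g - (12 + 4*g)²) = 4 + g - (12 + 4*g)²)
G(U(-1, 0), y(-4, -3))*n(-13, 25) = 13*(4 + 25 - 16*(3 + 25)²) = 13*(4 + 25 - 16*28²) = 13*(4 + 25 - 16*784) = 13*(4 + 25 - 12544) = 13*(-12515) = -162695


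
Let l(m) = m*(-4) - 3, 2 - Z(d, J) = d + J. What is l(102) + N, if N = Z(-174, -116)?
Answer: -119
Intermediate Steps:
Z(d, J) = 2 - J - d (Z(d, J) = 2 - (d + J) = 2 - (J + d) = 2 + (-J - d) = 2 - J - d)
l(m) = -3 - 4*m (l(m) = -4*m - 3 = -3 - 4*m)
N = 292 (N = 2 - 1*(-116) - 1*(-174) = 2 + 116 + 174 = 292)
l(102) + N = (-3 - 4*102) + 292 = (-3 - 408) + 292 = -411 + 292 = -119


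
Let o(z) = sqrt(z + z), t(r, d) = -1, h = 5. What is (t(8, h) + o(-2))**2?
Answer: (1 - 2*I)**2 ≈ -3.0 - 4.0*I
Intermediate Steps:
o(z) = sqrt(2)*sqrt(z) (o(z) = sqrt(2*z) = sqrt(2)*sqrt(z))
(t(8, h) + o(-2))**2 = (-1 + sqrt(2)*sqrt(-2))**2 = (-1 + sqrt(2)*(I*sqrt(2)))**2 = (-1 + 2*I)**2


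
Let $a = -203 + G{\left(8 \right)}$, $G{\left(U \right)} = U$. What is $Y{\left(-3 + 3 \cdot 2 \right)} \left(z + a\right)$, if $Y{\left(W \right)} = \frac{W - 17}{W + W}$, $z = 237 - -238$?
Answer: $- \frac{1960}{3} \approx -653.33$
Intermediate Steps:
$z = 475$ ($z = 237 + 238 = 475$)
$a = -195$ ($a = -203 + 8 = -195$)
$Y{\left(W \right)} = \frac{-17 + W}{2 W}$
$Y{\left(-3 + 3 \cdot 2 \right)} \left(z + a\right) = \frac{-17 + \left(-3 + 3 \cdot 2\right)}{2 \left(-3 + 3 \cdot 2\right)} \left(475 - 195\right) = \frac{-17 + \left(-3 + 6\right)}{2 \left(-3 + 6\right)} 280 = \frac{-17 + 3}{2 \cdot 3} \cdot 280 = \frac{1}{2} \cdot \frac{1}{3} \left(-14\right) 280 = \left(- \frac{7}{3}\right) 280 = - \frac{1960}{3}$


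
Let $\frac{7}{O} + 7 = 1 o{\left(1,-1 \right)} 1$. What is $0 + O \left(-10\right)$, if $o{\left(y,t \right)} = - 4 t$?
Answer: $\frac{70}{3} \approx 23.333$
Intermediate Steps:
$O = - \frac{7}{3}$ ($O = \frac{7}{-7 + 1 \left(\left(-4\right) \left(-1\right)\right) 1} = \frac{7}{-7 + 1 \cdot 4 \cdot 1} = \frac{7}{-7 + 4 \cdot 1} = \frac{7}{-7 + 4} = \frac{7}{-3} = 7 \left(- \frac{1}{3}\right) = - \frac{7}{3} \approx -2.3333$)
$0 + O \left(-10\right) = 0 - - \frac{70}{3} = 0 + \frac{70}{3} = \frac{70}{3}$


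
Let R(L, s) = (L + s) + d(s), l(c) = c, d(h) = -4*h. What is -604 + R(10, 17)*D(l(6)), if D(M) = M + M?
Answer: -1096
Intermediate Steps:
D(M) = 2*M
R(L, s) = L - 3*s (R(L, s) = (L + s) - 4*s = L - 3*s)
-604 + R(10, 17)*D(l(6)) = -604 + (10 - 3*17)*(2*6) = -604 + (10 - 51)*12 = -604 - 41*12 = -604 - 492 = -1096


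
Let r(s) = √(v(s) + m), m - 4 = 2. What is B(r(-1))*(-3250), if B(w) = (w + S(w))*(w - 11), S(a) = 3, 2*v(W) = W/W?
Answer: 86125 + 13000*√26 ≈ 1.5241e+5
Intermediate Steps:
v(W) = ½ (v(W) = (W/W)/2 = (½)*1 = ½)
m = 6 (m = 4 + 2 = 6)
r(s) = √26/2 (r(s) = √(½ + 6) = √(13/2) = √26/2)
B(w) = (-11 + w)*(3 + w) (B(w) = (w + 3)*(w - 11) = (3 + w)*(-11 + w) = (-11 + w)*(3 + w))
B(r(-1))*(-3250) = (-33 + (√26/2)² - 4*√26)*(-3250) = (-33 + 13/2 - 4*√26)*(-3250) = (-53/2 - 4*√26)*(-3250) = 86125 + 13000*√26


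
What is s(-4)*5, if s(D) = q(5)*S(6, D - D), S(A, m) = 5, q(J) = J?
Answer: 125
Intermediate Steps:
s(D) = 25 (s(D) = 5*5 = 25)
s(-4)*5 = 25*5 = 125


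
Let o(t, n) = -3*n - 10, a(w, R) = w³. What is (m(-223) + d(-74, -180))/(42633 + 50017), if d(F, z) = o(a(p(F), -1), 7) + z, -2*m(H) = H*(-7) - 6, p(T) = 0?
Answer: -1977/185300 ≈ -0.010669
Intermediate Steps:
m(H) = 3 + 7*H/2 (m(H) = -(H*(-7) - 6)/2 = -(-7*H - 6)/2 = -(-6 - 7*H)/2 = 3 + 7*H/2)
o(t, n) = -10 - 3*n
d(F, z) = -31 + z (d(F, z) = (-10 - 3*7) + z = (-10 - 21) + z = -31 + z)
(m(-223) + d(-74, -180))/(42633 + 50017) = ((3 + (7/2)*(-223)) + (-31 - 180))/(42633 + 50017) = ((3 - 1561/2) - 211)/92650 = (-1555/2 - 211)*(1/92650) = -1977/2*1/92650 = -1977/185300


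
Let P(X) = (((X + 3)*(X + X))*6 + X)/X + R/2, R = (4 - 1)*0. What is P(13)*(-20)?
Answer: -3860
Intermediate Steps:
R = 0 (R = 3*0 = 0)
P(X) = (X + 12*X*(3 + X))/X (P(X) = (((X + 3)*(X + X))*6 + X)/X + 0/2 = (((3 + X)*(2*X))*6 + X)/X + 0*(½) = ((2*X*(3 + X))*6 + X)/X + 0 = (12*X*(3 + X) + X)/X + 0 = (X + 12*X*(3 + X))/X + 0 = (X + 12*X*(3 + X))/X)
P(13)*(-20) = (37 + 12*13)*(-20) = (37 + 156)*(-20) = 193*(-20) = -3860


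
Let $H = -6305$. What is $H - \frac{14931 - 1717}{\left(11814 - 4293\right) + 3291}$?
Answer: $- \frac{34091437}{5406} \approx -6306.2$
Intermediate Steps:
$H - \frac{14931 - 1717}{\left(11814 - 4293\right) + 3291} = -6305 - \frac{14931 - 1717}{\left(11814 - 4293\right) + 3291} = -6305 - \frac{13214}{7521 + 3291} = -6305 - \frac{13214}{10812} = -6305 - 13214 \cdot \frac{1}{10812} = -6305 - \frac{6607}{5406} = - \frac{34091437}{5406}$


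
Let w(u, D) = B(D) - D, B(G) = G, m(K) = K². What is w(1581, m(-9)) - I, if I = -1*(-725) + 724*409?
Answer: -296841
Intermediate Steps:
w(u, D) = 0 (w(u, D) = D - D = 0)
I = 296841 (I = 725 + 296116 = 296841)
w(1581, m(-9)) - I = 0 - 1*296841 = 0 - 296841 = -296841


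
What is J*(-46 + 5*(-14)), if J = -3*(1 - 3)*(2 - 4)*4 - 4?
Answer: 6032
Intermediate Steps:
J = -52 (J = -(-6)*(-2)*4 - 4 = -3*4*4 - 4 = -12*4 - 4 = -48 - 4 = -52)
J*(-46 + 5*(-14)) = -52*(-46 + 5*(-14)) = -52*(-46 - 70) = -52*(-116) = 6032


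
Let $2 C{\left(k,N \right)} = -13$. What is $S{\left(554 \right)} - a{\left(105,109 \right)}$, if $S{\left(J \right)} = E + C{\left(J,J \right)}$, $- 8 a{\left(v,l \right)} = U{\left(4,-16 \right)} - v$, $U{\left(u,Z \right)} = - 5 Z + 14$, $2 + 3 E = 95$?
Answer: $\frac{185}{8} \approx 23.125$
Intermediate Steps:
$E = 31$ ($E = - \frac{2}{3} + \frac{1}{3} \cdot 95 = - \frac{2}{3} + \frac{95}{3} = 31$)
$C{\left(k,N \right)} = - \frac{13}{2}$ ($C{\left(k,N \right)} = \frac{1}{2} \left(-13\right) = - \frac{13}{2}$)
$U{\left(u,Z \right)} = 14 - 5 Z$
$a{\left(v,l \right)} = - \frac{47}{4} + \frac{v}{8}$ ($a{\left(v,l \right)} = - \frac{\left(14 - -80\right) - v}{8} = - \frac{\left(14 + 80\right) - v}{8} = - \frac{94 - v}{8} = - \frac{47}{4} + \frac{v}{8}$)
$S{\left(J \right)} = \frac{49}{2}$ ($S{\left(J \right)} = 31 - \frac{13}{2} = \frac{49}{2}$)
$S{\left(554 \right)} - a{\left(105,109 \right)} = \frac{49}{2} - \left(- \frac{47}{4} + \frac{1}{8} \cdot 105\right) = \frac{49}{2} - \left(- \frac{47}{4} + \frac{105}{8}\right) = \frac{49}{2} - \frac{11}{8} = \frac{185}{8}$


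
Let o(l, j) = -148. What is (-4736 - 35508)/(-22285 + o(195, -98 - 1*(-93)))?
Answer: 40244/22433 ≈ 1.7940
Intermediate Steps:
(-4736 - 35508)/(-22285 + o(195, -98 - 1*(-93))) = (-4736 - 35508)/(-22285 - 148) = -40244/(-22433) = -40244*(-1/22433) = 40244/22433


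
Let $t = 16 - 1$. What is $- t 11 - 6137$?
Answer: $-6302$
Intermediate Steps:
$t = 15$
$- t 11 - 6137 = \left(-1\right) 15 \cdot 11 - 6137 = \left(-15\right) 11 - 6137 = -165 - 6137 = -6302$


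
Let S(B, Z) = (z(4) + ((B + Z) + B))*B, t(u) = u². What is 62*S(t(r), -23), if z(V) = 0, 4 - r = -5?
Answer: 698058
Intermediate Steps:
r = 9 (r = 4 - 1*(-5) = 4 + 5 = 9)
S(B, Z) = B*(Z + 2*B) (S(B, Z) = (0 + ((B + Z) + B))*B = (0 + (Z + 2*B))*B = (Z + 2*B)*B = B*(Z + 2*B))
62*S(t(r), -23) = 62*(9²*(-23 + 2*9²)) = 62*(81*(-23 + 2*81)) = 62*(81*(-23 + 162)) = 62*(81*139) = 62*11259 = 698058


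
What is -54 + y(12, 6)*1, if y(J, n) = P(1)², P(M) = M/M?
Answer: -53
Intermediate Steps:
P(M) = 1
y(J, n) = 1 (y(J, n) = 1² = 1)
-54 + y(12, 6)*1 = -54 + 1*1 = -54 + 1 = -53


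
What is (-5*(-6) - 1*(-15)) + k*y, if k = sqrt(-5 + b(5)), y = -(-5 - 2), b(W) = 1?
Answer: 45 + 14*I ≈ 45.0 + 14.0*I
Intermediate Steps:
y = 7 (y = -1*(-7) = 7)
k = 2*I (k = sqrt(-5 + 1) = sqrt(-4) = 2*I ≈ 2.0*I)
(-5*(-6) - 1*(-15)) + k*y = (-5*(-6) - 1*(-15)) + (2*I)*7 = (30 + 15) + 14*I = 45 + 14*I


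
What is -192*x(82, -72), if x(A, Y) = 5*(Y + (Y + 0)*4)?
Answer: 345600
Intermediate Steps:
x(A, Y) = 25*Y (x(A, Y) = 5*(Y + Y*4) = 5*(Y + 4*Y) = 5*(5*Y) = 25*Y)
-192*x(82, -72) = -4800*(-72) = -192*(-1800) = 345600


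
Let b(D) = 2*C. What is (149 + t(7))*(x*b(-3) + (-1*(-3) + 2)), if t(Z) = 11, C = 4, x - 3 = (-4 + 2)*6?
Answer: -10720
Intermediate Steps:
x = -9 (x = 3 + (-4 + 2)*6 = 3 - 2*6 = 3 - 12 = -9)
b(D) = 8 (b(D) = 2*4 = 8)
(149 + t(7))*(x*b(-3) + (-1*(-3) + 2)) = (149 + 11)*(-9*8 + (-1*(-3) + 2)) = 160*(-72 + (3 + 2)) = 160*(-72 + 5) = 160*(-67) = -10720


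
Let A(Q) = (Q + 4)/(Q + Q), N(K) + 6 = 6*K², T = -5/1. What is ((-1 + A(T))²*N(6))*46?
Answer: 39123/5 ≈ 7824.6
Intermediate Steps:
T = -5 (T = -5*1 = -5)
N(K) = -6 + 6*K²
A(Q) = (4 + Q)/(2*Q) (A(Q) = (4 + Q)/((2*Q)) = (4 + Q)*(1/(2*Q)) = (4 + Q)/(2*Q))
((-1 + A(T))²*N(6))*46 = ((-1 + (½)*(4 - 5)/(-5))²*(-6 + 6*6²))*46 = ((-1 + (½)*(-⅕)*(-1))²*(-6 + 6*36))*46 = ((-1 + ⅒)²*(-6 + 216))*46 = ((-9/10)²*210)*46 = ((81/100)*210)*46 = (1701/10)*46 = 39123/5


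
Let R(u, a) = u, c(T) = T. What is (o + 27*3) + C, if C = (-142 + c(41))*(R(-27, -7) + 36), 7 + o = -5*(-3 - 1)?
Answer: -815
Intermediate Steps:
o = 13 (o = -7 - 5*(-3 - 1) = -7 - 5*(-4) = -7 + 20 = 13)
C = -909 (C = (-142 + 41)*(-27 + 36) = -101*9 = -909)
(o + 27*3) + C = (13 + 27*3) - 909 = (13 + 81) - 909 = 94 - 909 = -815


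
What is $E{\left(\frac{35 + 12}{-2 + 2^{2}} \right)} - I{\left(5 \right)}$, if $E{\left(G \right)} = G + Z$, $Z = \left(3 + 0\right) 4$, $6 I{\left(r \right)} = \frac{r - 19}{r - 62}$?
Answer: $\frac{12127}{342} \approx 35.459$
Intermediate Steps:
$I{\left(r \right)} = \frac{-19 + r}{6 \left(-62 + r\right)}$ ($I{\left(r \right)} = \frac{\left(r - 19\right) \frac{1}{r - 62}}{6} = \frac{\left(-19 + r\right) \frac{1}{-62 + r}}{6} = \frac{\frac{1}{-62 + r} \left(-19 + r\right)}{6} = \frac{-19 + r}{6 \left(-62 + r\right)}$)
$Z = 12$ ($Z = 3 \cdot 4 = 12$)
$E{\left(G \right)} = 12 + G$ ($E{\left(G \right)} = G + 12 = 12 + G$)
$E{\left(\frac{35 + 12}{-2 + 2^{2}} \right)} - I{\left(5 \right)} = \left(12 + \frac{35 + 12}{-2 + 2^{2}}\right) - \frac{-19 + 5}{6 \left(-62 + 5\right)} = \left(12 + \frac{47}{-2 + 4}\right) - \frac{1}{6} \frac{1}{-57} \left(-14\right) = \left(12 + \frac{47}{2}\right) - \frac{1}{6} \left(- \frac{1}{57}\right) \left(-14\right) = \left(12 + 47 \cdot \frac{1}{2}\right) - \frac{7}{171} = \left(12 + \frac{47}{2}\right) - \frac{7}{171} = \frac{71}{2} - \frac{7}{171} = \frac{12127}{342}$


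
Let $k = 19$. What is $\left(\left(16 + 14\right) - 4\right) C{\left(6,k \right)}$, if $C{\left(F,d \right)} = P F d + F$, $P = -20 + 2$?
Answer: $-53196$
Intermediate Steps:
$P = -18$
$C{\left(F,d \right)} = F - 18 F d$ ($C{\left(F,d \right)} = - 18 F d + F = F - 18 F d$)
$\left(\left(16 + 14\right) - 4\right) C{\left(6,k \right)} = \left(\left(16 + 14\right) - 4\right) 6 \left(1 - 342\right) = \left(30 - 4\right) 6 \left(1 - 342\right) = 26 \cdot 6 \left(-341\right) = 26 \left(-2046\right) = -53196$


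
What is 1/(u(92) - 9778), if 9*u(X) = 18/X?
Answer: -46/449787 ≈ -0.00010227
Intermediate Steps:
u(X) = 2/X (u(X) = (18/X)/9 = 2/X)
1/(u(92) - 9778) = 1/(2/92 - 9778) = 1/(2*(1/92) - 9778) = 1/(1/46 - 9778) = 1/(-449787/46) = -46/449787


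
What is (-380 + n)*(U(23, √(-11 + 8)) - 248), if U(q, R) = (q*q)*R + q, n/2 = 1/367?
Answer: 31378050/367 - 73773282*I*√3/367 ≈ 85499.0 - 3.4817e+5*I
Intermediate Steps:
n = 2/367 ≈ 0.0054496
U(q, R) = q + R*q² (U(q, R) = q²*R + q = R*q² + q = q + R*q²)
(-380 + n)*(U(23, √(-11 + 8)) - 248) = (-380 + 2/367)*(23*(1 + √(-11 + 8)*23) - 248) = -139458*(23*(1 + √(-3)*23) - 248)/367 = -139458*(23*(1 + (I*√3)*23) - 248)/367 = -139458*(23*(1 + 23*I*√3) - 248)/367 = -139458*((23 + 529*I*√3) - 248)/367 = -139458*(-225 + 529*I*√3)/367 = 31378050/367 - 73773282*I*√3/367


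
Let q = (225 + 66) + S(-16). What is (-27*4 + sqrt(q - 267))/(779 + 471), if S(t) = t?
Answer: -54/625 + sqrt(2)/625 ≈ -0.084137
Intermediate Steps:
q = 275 (q = (225 + 66) - 16 = 291 - 16 = 275)
(-27*4 + sqrt(q - 267))/(779 + 471) = (-27*4 + sqrt(275 - 267))/(779 + 471) = (-108 + sqrt(8))/1250 = (-108 + 2*sqrt(2))/1250 = -54/625 + sqrt(2)/625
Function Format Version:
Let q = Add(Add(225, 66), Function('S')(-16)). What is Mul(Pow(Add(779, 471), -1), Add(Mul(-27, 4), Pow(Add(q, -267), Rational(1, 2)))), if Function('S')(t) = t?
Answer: Add(Rational(-54, 625), Mul(Rational(1, 625), Pow(2, Rational(1, 2)))) ≈ -0.084137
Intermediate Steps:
q = 275 (q = Add(Add(225, 66), -16) = Add(291, -16) = 275)
Mul(Pow(Add(779, 471), -1), Add(Mul(-27, 4), Pow(Add(q, -267), Rational(1, 2)))) = Mul(Pow(Add(779, 471), -1), Add(Mul(-27, 4), Pow(Add(275, -267), Rational(1, 2)))) = Mul(Pow(1250, -1), Add(-108, Pow(8, Rational(1, 2)))) = Mul(Rational(1, 1250), Add(-108, Mul(2, Pow(2, Rational(1, 2))))) = Add(Rational(-54, 625), Mul(Rational(1, 625), Pow(2, Rational(1, 2))))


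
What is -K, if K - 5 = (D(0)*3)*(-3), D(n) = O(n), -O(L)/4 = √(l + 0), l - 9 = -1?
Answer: -5 - 72*√2 ≈ -106.82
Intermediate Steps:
l = 8 (l = 9 - 1 = 8)
O(L) = -8*√2 (O(L) = -4*√(8 + 0) = -8*√2)
D(n) = -8*√2
K = 5 + 72*√2 (K = 5 + (-8*√2*3)*(-3) = 5 - 24*√2*(-3) = 5 + 72*√2 ≈ 106.82)
-K = -(5 + 72*√2) = -5 - 72*√2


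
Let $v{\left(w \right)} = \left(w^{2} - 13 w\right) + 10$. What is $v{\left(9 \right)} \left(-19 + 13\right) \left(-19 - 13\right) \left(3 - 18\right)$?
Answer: $74880$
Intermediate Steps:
$v{\left(w \right)} = 10 + w^{2} - 13 w$
$v{\left(9 \right)} \left(-19 + 13\right) \left(-19 - 13\right) \left(3 - 18\right) = \left(10 + 9^{2} - 117\right) \left(-19 + 13\right) \left(-19 - 13\right) \left(3 - 18\right) = \left(10 + 81 - 117\right) \left(- 6 \left(\left(-32\right) \left(-15\right)\right)\right) = - 26 \left(\left(-6\right) 480\right) = \left(-26\right) \left(-2880\right) = 74880$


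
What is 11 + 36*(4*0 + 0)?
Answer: 11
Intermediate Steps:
11 + 36*(4*0 + 0) = 11 + 36*(0 + 0) = 11 + 36*0 = 11 + 0 = 11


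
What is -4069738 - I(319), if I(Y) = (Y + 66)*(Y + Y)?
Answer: -4315368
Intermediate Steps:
I(Y) = 2*Y*(66 + Y) (I(Y) = (66 + Y)*(2*Y) = 2*Y*(66 + Y))
-4069738 - I(319) = -4069738 - 2*319*(66 + 319) = -4069738 - 2*319*385 = -4069738 - 1*245630 = -4069738 - 245630 = -4315368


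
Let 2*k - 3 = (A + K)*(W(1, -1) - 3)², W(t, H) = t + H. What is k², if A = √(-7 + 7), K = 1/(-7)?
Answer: 36/49 ≈ 0.73469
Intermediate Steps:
W(t, H) = H + t
K = -⅐ ≈ -0.14286
A = 0 (A = √0 = 0)
k = 6/7 (k = 3/2 + ((0 - ⅐)*((-1 + 1) - 3)²)/2 = 3/2 + (-(0 - 3)²/7)/2 = 3/2 + (-⅐*(-3)²)/2 = 3/2 + (-⅐*9)/2 = 3/2 + (½)*(-9/7) = 3/2 - 9/14 = 6/7 ≈ 0.85714)
k² = (6/7)² = 36/49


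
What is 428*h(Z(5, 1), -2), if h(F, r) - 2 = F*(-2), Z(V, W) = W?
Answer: 0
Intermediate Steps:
h(F, r) = 2 - 2*F (h(F, r) = 2 + F*(-2) = 2 - 2*F)
428*h(Z(5, 1), -2) = 428*(2 - 2*1) = 428*(2 - 2) = 428*0 = 0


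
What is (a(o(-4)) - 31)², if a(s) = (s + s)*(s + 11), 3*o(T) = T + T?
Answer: 461041/81 ≈ 5691.9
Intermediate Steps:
o(T) = 2*T/3 (o(T) = (T + T)/3 = (2*T)/3 = 2*T/3)
a(s) = 2*s*(11 + s) (a(s) = (2*s)*(11 + s) = 2*s*(11 + s))
(a(o(-4)) - 31)² = (2*((⅔)*(-4))*(11 + (⅔)*(-4)) - 31)² = (2*(-8/3)*(11 - 8/3) - 31)² = (2*(-8/3)*(25/3) - 31)² = (-400/9 - 31)² = (-679/9)² = 461041/81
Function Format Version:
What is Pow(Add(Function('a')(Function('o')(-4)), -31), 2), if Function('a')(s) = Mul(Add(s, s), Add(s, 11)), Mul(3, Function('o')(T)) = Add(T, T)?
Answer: Rational(461041, 81) ≈ 5691.9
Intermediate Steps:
Function('o')(T) = Mul(Rational(2, 3), T) (Function('o')(T) = Mul(Rational(1, 3), Add(T, T)) = Mul(Rational(1, 3), Mul(2, T)) = Mul(Rational(2, 3), T))
Function('a')(s) = Mul(2, s, Add(11, s)) (Function('a')(s) = Mul(Mul(2, s), Add(11, s)) = Mul(2, s, Add(11, s)))
Pow(Add(Function('a')(Function('o')(-4)), -31), 2) = Pow(Add(Mul(2, Mul(Rational(2, 3), -4), Add(11, Mul(Rational(2, 3), -4))), -31), 2) = Pow(Add(Mul(2, Rational(-8, 3), Add(11, Rational(-8, 3))), -31), 2) = Pow(Add(Mul(2, Rational(-8, 3), Rational(25, 3)), -31), 2) = Pow(Add(Rational(-400, 9), -31), 2) = Pow(Rational(-679, 9), 2) = Rational(461041, 81)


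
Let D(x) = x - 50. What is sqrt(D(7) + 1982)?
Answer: sqrt(1939) ≈ 44.034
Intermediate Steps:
D(x) = -50 + x
sqrt(D(7) + 1982) = sqrt((-50 + 7) + 1982) = sqrt(-43 + 1982) = sqrt(1939)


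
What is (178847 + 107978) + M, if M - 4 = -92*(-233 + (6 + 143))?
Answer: 294557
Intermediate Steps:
M = 7732 (M = 4 - 92*(-233 + (6 + 143)) = 4 - 92*(-233 + 149) = 4 - 92*(-84) = 4 + 7728 = 7732)
(178847 + 107978) + M = (178847 + 107978) + 7732 = 286825 + 7732 = 294557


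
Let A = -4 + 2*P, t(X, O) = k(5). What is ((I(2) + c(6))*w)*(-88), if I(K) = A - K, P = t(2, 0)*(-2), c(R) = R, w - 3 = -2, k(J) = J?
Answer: 1760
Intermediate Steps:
t(X, O) = 5
w = 1 (w = 3 - 2 = 1)
P = -10 (P = 5*(-2) = -10)
A = -24 (A = -4 + 2*(-10) = -4 - 20 = -24)
I(K) = -24 - K
((I(2) + c(6))*w)*(-88) = (((-24 - 1*2) + 6)*1)*(-88) = (((-24 - 2) + 6)*1)*(-88) = ((-26 + 6)*1)*(-88) = -20*1*(-88) = -20*(-88) = 1760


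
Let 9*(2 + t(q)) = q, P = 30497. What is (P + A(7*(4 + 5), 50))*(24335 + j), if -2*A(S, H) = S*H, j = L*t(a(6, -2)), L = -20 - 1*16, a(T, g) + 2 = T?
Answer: 705436502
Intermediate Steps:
a(T, g) = -2 + T
t(q) = -2 + q/9
L = -36 (L = -20 - 16 = -36)
j = 56 (j = -36*(-2 + (-2 + 6)/9) = -36*(-2 + (⅑)*4) = -36*(-2 + 4/9) = -36*(-14/9) = 56)
A(S, H) = -H*S/2 (A(S, H) = -S*H/2 = -H*S/2)
(P + A(7*(4 + 5), 50))*(24335 + j) = (30497 - ½*50*7*(4 + 5))*(24335 + 56) = (30497 - ½*50*7*9)*24391 = (30497 - ½*50*63)*24391 = (30497 - 1575)*24391 = 28922*24391 = 705436502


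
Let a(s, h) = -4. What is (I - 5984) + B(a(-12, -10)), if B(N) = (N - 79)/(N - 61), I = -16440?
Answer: -1457477/65 ≈ -22423.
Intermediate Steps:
B(N) = (-79 + N)/(-61 + N)
(I - 5984) + B(a(-12, -10)) = (-16440 - 5984) + (-79 - 4)/(-61 - 4) = -22424 - 83/(-65) = -22424 - 1/65*(-83) = -22424 + 83/65 = -1457477/65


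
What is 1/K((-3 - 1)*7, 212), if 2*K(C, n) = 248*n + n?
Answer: 1/26394 ≈ 3.7887e-5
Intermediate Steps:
K(C, n) = 249*n/2 (K(C, n) = (248*n + n)/2 = (249*n)/2 = 249*n/2)
1/K((-3 - 1)*7, 212) = 1/((249/2)*212) = 1/26394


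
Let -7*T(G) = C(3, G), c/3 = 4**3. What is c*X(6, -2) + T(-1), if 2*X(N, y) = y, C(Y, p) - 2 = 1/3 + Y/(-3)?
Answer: -4036/21 ≈ -192.19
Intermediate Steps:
c = 192 (c = 3*4**3 = 3*64 = 192)
C(Y, p) = 7/3 - Y/3 (C(Y, p) = 2 + (1/3 + Y/(-3)) = 2 + (1*(1/3) + Y*(-1/3)) = 2 + (1/3 - Y/3) = 7/3 - Y/3)
T(G) = -4/21 (T(G) = -(7/3 - 1/3*3)/7 = -(7/3 - 1)/7 = -1/7*4/3 = -4/21)
X(N, y) = y/2
c*X(6, -2) + T(-1) = 192*((1/2)*(-2)) - 4/21 = 192*(-1) - 4/21 = -192 - 4/21 = -4036/21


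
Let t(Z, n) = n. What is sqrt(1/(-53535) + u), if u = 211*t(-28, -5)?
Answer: I*sqrt(3023626070910)/53535 ≈ 32.481*I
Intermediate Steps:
u = -1055 (u = 211*(-5) = -1055)
sqrt(1/(-53535) + u) = sqrt(1/(-53535) - 1055) = sqrt(-1/53535 - 1055) = sqrt(-56479426/53535) = I*sqrt(3023626070910)/53535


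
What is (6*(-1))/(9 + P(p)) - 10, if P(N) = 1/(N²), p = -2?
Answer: -394/37 ≈ -10.649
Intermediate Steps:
P(N) = N⁻²
(6*(-1))/(9 + P(p)) - 10 = (6*(-1))/(9 + (-2)⁻²) - 10 = -6/(9 + ¼) - 10 = -6/37/4 - 10 = -6*4/37 - 10 = -24/37 - 10 = -394/37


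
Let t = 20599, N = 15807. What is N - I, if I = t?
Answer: -4792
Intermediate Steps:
I = 20599
N - I = 15807 - 1*20599 = 15807 - 20599 = -4792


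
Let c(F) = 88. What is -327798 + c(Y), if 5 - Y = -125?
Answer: -327710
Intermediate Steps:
Y = 130 (Y = 5 - 1*(-125) = 5 + 125 = 130)
-327798 + c(Y) = -327798 + 88 = -327710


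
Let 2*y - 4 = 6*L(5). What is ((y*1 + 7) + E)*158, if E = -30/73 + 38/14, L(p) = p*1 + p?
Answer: 3334748/511 ≈ 6525.9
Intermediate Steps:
L(p) = 2*p (L(p) = p + p = 2*p)
y = 32 (y = 2 + (6*(2*5))/2 = 2 + (6*10)/2 = 2 + (1/2)*60 = 2 + 30 = 32)
E = 1177/511 (E = -30*1/73 + 38*(1/14) = -30/73 + 19/7 = 1177/511 ≈ 2.3033)
((y*1 + 7) + E)*158 = ((32*1 + 7) + 1177/511)*158 = ((32 + 7) + 1177/511)*158 = (39 + 1177/511)*158 = (21106/511)*158 = 3334748/511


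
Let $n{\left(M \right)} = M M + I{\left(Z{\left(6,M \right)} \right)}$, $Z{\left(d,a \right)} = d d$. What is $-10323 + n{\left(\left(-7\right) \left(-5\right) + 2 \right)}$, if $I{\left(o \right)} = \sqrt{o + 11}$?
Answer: $-8954 + \sqrt{47} \approx -8947.1$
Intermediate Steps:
$Z{\left(d,a \right)} = d^{2}$
$I{\left(o \right)} = \sqrt{11 + o}$
$n{\left(M \right)} = \sqrt{47} + M^{2}$ ($n{\left(M \right)} = M M + \sqrt{11 + 6^{2}} = M^{2} + \sqrt{11 + 36} = M^{2} + \sqrt{47} = \sqrt{47} + M^{2}$)
$-10323 + n{\left(\left(-7\right) \left(-5\right) + 2 \right)} = -10323 + \left(\sqrt{47} + \left(\left(-7\right) \left(-5\right) + 2\right)^{2}\right) = -10323 + \left(\sqrt{47} + \left(35 + 2\right)^{2}\right) = -10323 + \left(\sqrt{47} + 37^{2}\right) = -10323 + \left(\sqrt{47} + 1369\right) = -10323 + \left(1369 + \sqrt{47}\right) = -8954 + \sqrt{47}$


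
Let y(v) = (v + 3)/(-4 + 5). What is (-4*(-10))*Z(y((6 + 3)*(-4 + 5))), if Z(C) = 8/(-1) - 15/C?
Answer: -370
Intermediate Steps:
y(v) = 3 + v (y(v) = (3 + v)/1 = (3 + v)*1 = 3 + v)
Z(C) = -8 - 15/C (Z(C) = 8*(-1) - 15/C = -8 - 15/C)
(-4*(-10))*Z(y((6 + 3)*(-4 + 5))) = (-4*(-10))*(-8 - 15/(3 + (6 + 3)*(-4 + 5))) = 40*(-8 - 15/(3 + 9*1)) = 40*(-8 - 15/(3 + 9)) = 40*(-8 - 15/12) = 40*(-8 - 15*1/12) = 40*(-8 - 5/4) = 40*(-37/4) = -370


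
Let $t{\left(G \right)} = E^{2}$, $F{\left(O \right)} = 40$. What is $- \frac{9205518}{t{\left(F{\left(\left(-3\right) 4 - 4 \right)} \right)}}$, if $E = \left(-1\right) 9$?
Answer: $- \frac{3068506}{27} \approx -1.1365 \cdot 10^{5}$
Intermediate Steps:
$E = -9$
$t{\left(G \right)} = 81$ ($t{\left(G \right)} = \left(-9\right)^{2} = 81$)
$- \frac{9205518}{t{\left(F{\left(\left(-3\right) 4 - 4 \right)} \right)}} = - \frac{9205518}{81} = \left(-9205518\right) \frac{1}{81} = - \frac{3068506}{27}$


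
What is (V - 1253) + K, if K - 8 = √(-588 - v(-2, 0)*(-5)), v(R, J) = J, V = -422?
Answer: -1667 + 14*I*√3 ≈ -1667.0 + 24.249*I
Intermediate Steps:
K = 8 + 14*I*√3 (K = 8 + √(-588 - 1*0*(-5)) = 8 + √(-588 + 0*(-5)) = 8 + √(-588 + 0) = 8 + √(-588) = 8 + 14*I*√3 ≈ 8.0 + 24.249*I)
(V - 1253) + K = (-422 - 1253) + (8 + 14*I*√3) = -1675 + (8 + 14*I*√3) = -1667 + 14*I*√3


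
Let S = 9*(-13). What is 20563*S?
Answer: -2405871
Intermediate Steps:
S = -117
20563*S = 20563*(-117) = -2405871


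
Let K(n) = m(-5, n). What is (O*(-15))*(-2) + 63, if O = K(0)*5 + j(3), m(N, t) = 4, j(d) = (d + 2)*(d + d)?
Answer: 1563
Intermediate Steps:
j(d) = 2*d*(2 + d) (j(d) = (2 + d)*(2*d) = 2*d*(2 + d))
K(n) = 4
O = 50 (O = 4*5 + 2*3*(2 + 3) = 20 + 2*3*5 = 20 + 30 = 50)
(O*(-15))*(-2) + 63 = (50*(-15))*(-2) + 63 = -750*(-2) + 63 = 1500 + 63 = 1563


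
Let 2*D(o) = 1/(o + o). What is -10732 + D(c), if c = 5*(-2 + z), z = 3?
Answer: -214639/20 ≈ -10732.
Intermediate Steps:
c = 5 (c = 5*(-2 + 3) = 5*1 = 5)
D(o) = 1/(4*o) (D(o) = 1/(2*(o + o)) = 1/(2*((2*o))) = (1/(2*o))/2 = 1/(4*o))
-10732 + D(c) = -10732 + (¼)/5 = -10732 + (¼)*(⅕) = -10732 + 1/20 = -214639/20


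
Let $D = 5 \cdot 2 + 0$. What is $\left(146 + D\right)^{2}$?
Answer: $24336$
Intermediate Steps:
$D = 10$ ($D = 10 + 0 = 10$)
$\left(146 + D\right)^{2} = \left(146 + 10\right)^{2} = 156^{2} = 24336$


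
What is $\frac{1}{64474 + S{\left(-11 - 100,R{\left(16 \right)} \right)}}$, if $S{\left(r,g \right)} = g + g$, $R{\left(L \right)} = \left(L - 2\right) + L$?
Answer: $\frac{1}{64534} \approx 1.5496 \cdot 10^{-5}$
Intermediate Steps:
$R{\left(L \right)} = -2 + 2 L$ ($R{\left(L \right)} = \left(-2 + L\right) + L = -2 + 2 L$)
$S{\left(r,g \right)} = 2 g$
$\frac{1}{64474 + S{\left(-11 - 100,R{\left(16 \right)} \right)}} = \frac{1}{64474 + 2 \left(-2 + 2 \cdot 16\right)} = \frac{1}{64474 + 2 \left(-2 + 32\right)} = \frac{1}{64474 + 2 \cdot 30} = \frac{1}{64474 + 60} = \frac{1}{64534}$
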